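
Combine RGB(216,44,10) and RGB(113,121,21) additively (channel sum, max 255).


Additive: each channel = min(255, C₁+C₂)
R: 216+113 = 329 → 255
G: 44+121 = 165 → 165
B: 10+21 = 31 → 31
= RGB(255, 165, 31)


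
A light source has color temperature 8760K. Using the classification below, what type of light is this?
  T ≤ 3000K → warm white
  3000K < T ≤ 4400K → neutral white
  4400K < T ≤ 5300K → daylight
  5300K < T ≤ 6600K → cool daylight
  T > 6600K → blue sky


Temperature: 8760K
8760K > 6600K → blue sky
Classification: blue sky


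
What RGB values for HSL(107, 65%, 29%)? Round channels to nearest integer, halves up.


H=107°, S=0.65, L=0.29
C = (1-|2L-1|)×S = (1-|-0.42|)×0.65 = 0.377
H' = H/60 = 107/60 ≈ 1.7833; X = C×(1-|H' mod 2 - 1|) ≈ 0.0817
m = L - C/2 = 0.29 - 0.1885 = 0.1015
Sector ⌊H'⌋ = 1 → (R',G',B') = (≈0.0817, 0.377, 0.0)
RGB = ((R'+m)×255, (G'+m)×255, (B'+m)×255) = (46.71175, 122.0175, 25.8825)
Round half up → RGB(47, 122, 26)


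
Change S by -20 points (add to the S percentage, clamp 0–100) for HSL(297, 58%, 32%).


Original S = 58%
Adjustment = -20 percentage points
New S = 58 + (-20) = 38
Clamp to [0, 100] → 38
= HSL(297°, 38%, 32%)


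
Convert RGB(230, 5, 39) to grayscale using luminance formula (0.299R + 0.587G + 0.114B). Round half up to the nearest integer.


Gray = 0.299×R + 0.587×G + 0.114×B
Gray = 0.299×230 + 0.587×5 + 0.114×39
Gray = 68.770 + 2.935 + 4.446
Gray = 76.151 → round half up → 76
Gray = 76


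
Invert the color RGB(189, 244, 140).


Invert: (255-R, 255-G, 255-B)
R: 255-189 = 66
G: 255-244 = 11
B: 255-140 = 115
= RGB(66, 11, 115)


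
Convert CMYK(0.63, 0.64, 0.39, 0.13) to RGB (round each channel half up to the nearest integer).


R = 255 × (1-C) × (1-K) = 255 × 0.37 × 0.87 = 82.0845 → 82
G = 255 × (1-M) × (1-K) = 255 × 0.36 × 0.87 = 79.866 → 80
B = 255 × (1-Y) × (1-K) = 255 × 0.61 × 0.87 = 135.3285 → 135
= RGB(82, 80, 135)


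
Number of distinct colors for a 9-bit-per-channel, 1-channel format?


Total bits = 9 bits/channel × 1 channels = 9 bits
Distinct colors = 2^9
= 512 colors


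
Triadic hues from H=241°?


Triadic: equally spaced at 120° intervals
H1 = 241°
H2 = (241 + 120) mod 360 = 1°
H3 = (241 + 240) mod 360 = 121°
Triadic = 241°, 1°, 121°


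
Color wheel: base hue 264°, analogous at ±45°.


Base hue: 264°
Left analog: (264 - 45) mod 360 = 219°
Right analog: (264 + 45) mod 360 = 309°
Analogous hues = 219° and 309°


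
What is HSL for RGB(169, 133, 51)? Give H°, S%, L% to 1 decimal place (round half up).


Normalize: R'=169/255≈0.6627, G'=133/255≈0.5216, B'=51/255≈0.2000
Max=169/255, Min=51/255, Δ=Max-Min=118/255
L = (Max+Min)/2 = (169+51)/510 = 220/510 = 0.43137… → L = 43.1%
L ≤ 0.5 → S = Δ/(Max+Min) = 118/(169+51) = 118/220 = 0.53636… → S = 53.6%
(the 1/255 factors cancel in S and H, so raw channel differences can be used)
Max is R' → H = 60 × (((G-B)/Δ) mod 6) = 60 × (((133-51)/118) mod 6)
  82/118 = 0.6949…
  H = 60 × 0.6949… = 41.694…° → H = 41.7°
= HSL(41.7°, 53.6%, 43.1%)


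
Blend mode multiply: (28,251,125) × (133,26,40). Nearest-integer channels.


Multiply: C = A×B/255, rounded to nearest integer
R: 28×133/255 = 3724/255 ≈ 14.604 → 15
G: 251×26/255 = 6526/255 ≈ 25.592 → 26
B: 125×40/255 = 5000/255 ≈ 19.608 → 20
= RGB(15, 26, 20)


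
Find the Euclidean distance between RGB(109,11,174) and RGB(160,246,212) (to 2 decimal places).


d = √[(R₁-R₂)² + (G₁-G₂)² + (B₁-B₂)²]
d = √[(109-160)² + (11-246)² + (174-212)²]
d = √[2601 + 55225 + 1444]
d = √59270
d ≈ 243.45


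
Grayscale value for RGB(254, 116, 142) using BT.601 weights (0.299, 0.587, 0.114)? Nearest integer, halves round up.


Gray = 0.299×R + 0.587×G + 0.114×B
Gray = 0.299×254 + 0.587×116 + 0.114×142
Gray = 75.946 + 68.092 + 16.188
Gray = 160.226 → round half up → 160
Gray = 160


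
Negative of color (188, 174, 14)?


Invert: (255-R, 255-G, 255-B)
R: 255-188 = 67
G: 255-174 = 81
B: 255-14 = 241
= RGB(67, 81, 241)


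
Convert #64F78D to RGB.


64 → 100 (R)
F7 → 247 (G)
8D → 141 (B)
= RGB(100, 247, 141)


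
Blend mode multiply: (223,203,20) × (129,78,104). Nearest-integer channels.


Multiply: C = A×B/255, rounded to nearest integer
R: 223×129/255 = 28767/255 ≈ 112.812 → 113
G: 203×78/255 = 15834/255 ≈ 62.094 → 62
B: 20×104/255 = 2080/255 ≈ 8.157 → 8
= RGB(113, 62, 8)


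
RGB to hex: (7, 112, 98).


R = 7 → 07 (hex)
G = 112 → 70 (hex)
B = 98 → 62 (hex)
Hex = #077062


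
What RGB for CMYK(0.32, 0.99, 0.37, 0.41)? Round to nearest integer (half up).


R = 255 × (1-C) × (1-K) = 255 × 0.68 × 0.59 = 102.306 → 102
G = 255 × (1-M) × (1-K) = 255 × 0.01 × 0.59 = 1.5045 → 2
B = 255 × (1-Y) × (1-K) = 255 × 0.63 × 0.59 = 94.7835 → 95
= RGB(102, 2, 95)


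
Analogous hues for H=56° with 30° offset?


Base hue: 56°
Left analog: (56 - 30) mod 360 = 26°
Right analog: (56 + 30) mod 360 = 86°
Analogous hues = 26° and 86°


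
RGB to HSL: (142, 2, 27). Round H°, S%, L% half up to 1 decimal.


Normalize: R'=142/255≈0.5569, G'=2/255≈0.0078, B'=27/255≈0.1059
Max=142/255, Min=2/255, Δ=Max-Min=140/255
L = (Max+Min)/2 = (142+2)/510 = 144/510 = 0.28235… → L = 28.2%
L ≤ 0.5 → S = Δ/(Max+Min) = 140/(142+2) = 140/144 = 0.97222… → S = 97.2%
(the 1/255 factors cancel in S and H, so raw channel differences can be used)
Max is R' → H = 60 × (((G-B)/Δ) mod 6) = 60 × (((2-27)/140) mod 6)
  (-25)/140 = -0.1785…; negative, so add 6 → 5.8214…
  H = 60 × 5.8214… = 349.285…° → H = 349.3°
= HSL(349.3°, 97.2%, 28.2%)


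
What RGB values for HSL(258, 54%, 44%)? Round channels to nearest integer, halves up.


H=258°, S=0.54, L=0.44
C = (1-|2L-1|)×S = (1-|-0.12|)×0.54 = 0.4752
H' = H/60 = 258/60 ≈ 4.3000; X = C×(1-|H' mod 2 - 1|) = 0.14256
m = L - C/2 = 0.44 - 0.2376 = 0.2024
Sector ⌊H'⌋ = 4 → (R',G',B') = (0.14256, 0.0, 0.4752)
RGB = ((R'+m)×255, (G'+m)×255, (B'+m)×255) = (87.9648, 51.612, 172.788)
Round half up → RGB(88, 52, 173)


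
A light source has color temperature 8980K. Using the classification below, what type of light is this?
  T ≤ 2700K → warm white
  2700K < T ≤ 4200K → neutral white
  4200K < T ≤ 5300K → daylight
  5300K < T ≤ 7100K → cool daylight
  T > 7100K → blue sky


Temperature: 8980K
8980K > 7100K → blue sky
Classification: blue sky


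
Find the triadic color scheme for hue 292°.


Triadic: equally spaced at 120° intervals
H1 = 292°
H2 = (292 + 120) mod 360 = 52°
H3 = (292 + 240) mod 360 = 172°
Triadic = 292°, 52°, 172°


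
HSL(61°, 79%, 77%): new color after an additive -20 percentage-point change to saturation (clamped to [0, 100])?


Original S = 79%
Adjustment = -20 percentage points
New S = 79 + (-20) = 59
Clamp to [0, 100] → 59
= HSL(61°, 59%, 77%)


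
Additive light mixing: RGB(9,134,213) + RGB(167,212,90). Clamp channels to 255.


Additive: each channel = min(255, C₁+C₂)
R: 9+167 = 176 → 176
G: 134+212 = 346 → 255
B: 213+90 = 303 → 255
= RGB(176, 255, 255)


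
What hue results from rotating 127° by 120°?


New hue = (H + rotation) mod 360
New hue = (127 + 120) mod 360
= 247 mod 360
= 247°


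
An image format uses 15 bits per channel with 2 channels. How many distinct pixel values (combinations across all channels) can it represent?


Total bits = 15 bits/channel × 2 channels = 30 bits
Distinct pixel values = 2^30
= 1,073,741,824 pixel values


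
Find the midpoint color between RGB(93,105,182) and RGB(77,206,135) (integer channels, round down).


Midpoint: each channel = ⌊(C₁+C₂)/2⌋
R: ⌊(93+77)/2⌋ = 85
G: ⌊(105+206)/2⌋ = 155
B: ⌊(182+135)/2⌋ = 158
= RGB(85, 155, 158)


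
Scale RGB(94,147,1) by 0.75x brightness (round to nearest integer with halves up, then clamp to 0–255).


Multiply each channel by 0.75, round half up, clamp to [0, 255]
R: 94×0.75 = 70.5 → round → 71
G: 147×0.75 = 110.25 → round → 110
B: 1×0.75 = 0.75 → round → 1
= RGB(71, 110, 1)


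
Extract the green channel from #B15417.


Color: #B15417
R = B1 = 177
G = 54 = 84
B = 17 = 23
Green = 84


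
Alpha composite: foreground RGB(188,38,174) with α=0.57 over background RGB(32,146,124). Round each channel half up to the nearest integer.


C = α×F + (1-α)×B, with 1-α = 0.43
R: 0.57×188 + 0.43×32 = 107.16 + 13.76 = 120.92 → 121
G: 0.57×38 + 0.43×146 = 21.66 + 62.78 = 84.44 → 84
B: 0.57×174 + 0.43×124 = 99.18 + 53.32 = 152.50 → 153
= RGB(121, 84, 153)


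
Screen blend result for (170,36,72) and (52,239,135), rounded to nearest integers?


Screen: C = 255 - (255-A)×(255-B)/255, rounded to nearest integer
R: 255 - (255-170)×(255-52)/255 = 255 - 17255/255 ≈ 255 - 67.667 = 187.333 → 187
G: 255 - (255-36)×(255-239)/255 = 255 - 3504/255 ≈ 255 - 13.741 = 241.259 → 241
B: 255 - (255-72)×(255-135)/255 = 255 - 21960/255 ≈ 255 - 86.118 = 168.882 → 169
= RGB(187, 241, 169)


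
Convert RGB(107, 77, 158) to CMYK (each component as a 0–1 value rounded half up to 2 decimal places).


R'=107/255≈0.4196, G'=77/255≈0.3020, B'=158/255≈0.6196
K = 1 - max(R',G',B') = 1 - 158/255 = 97/255 = 0.38039… → 0.38
(1-R'-K)/(1-K) simplifies to (max-R)/max with max = 158:
C = (158-107)/158 = 51/158 = 0.32278… → 0.32
M = (158-77)/158 = 81/158 = 0.51265… → 0.51
Y = (158-158)/158 = 0/158 = 0 → 0.00
= CMYK(0.32, 0.51, 0.00, 0.38)


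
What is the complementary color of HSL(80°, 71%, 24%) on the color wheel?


Complement = opposite side of color wheel = hue + 180°
H' = (80 + 180) mod 360 = 260°
S and L unchanged.
= HSL(260°, 71%, 24%)


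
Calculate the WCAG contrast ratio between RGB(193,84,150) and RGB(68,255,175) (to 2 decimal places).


Linearize each sRGB channel c=v/255: c/12.92 if c ≤ 0.04045 else ((c+0.055)/1.055)^2.4
L = 0.2126×R_lin + 0.7152×G_lin + 0.0722×B_lin
Color 1 (193,84,150):
  R=193: 193/255≈0.7569 > 0.04045 → ((0.7569+0.055)/1.055)^2.4 ≈ 0.53328
  G=84: 84/255≈0.3294 > 0.04045 → ((0.3294+0.055)/1.055)^2.4 ≈ 0.08866
  B=150: 150/255≈0.5882 > 0.04045 → ((0.5882+0.055)/1.055)^2.4 ≈ 0.30499
  L1 = 0.2126×0.53328 + 0.7152×0.08866 + 0.0722×0.30499 ≈ 0.19880
Color 2 (68,255,175):
  R=68: 68/255≈0.2667 > 0.04045 → ((0.2667+0.055)/1.055)^2.4 ≈ 0.05781
  G=255: 255/255≈1.0000 > 0.04045 → ((1.0000+0.055)/1.055)^2.4 ≈ 1.00000
  B=175: 175/255≈0.6863 > 0.04045 → ((0.6863+0.055)/1.055)^2.4 ≈ 0.42869
  L2 = 0.2126×0.05781 + 0.7152×1.00000 + 0.0722×0.42869 ≈ 0.75844
Lighter = 0.75844, Darker = 0.19880
Ratio = (L_lighter + 0.05) / (L_darker + 0.05)
Ratio = (0.75844 + 0.05) / (0.19880 + 0.05) = 0.80844 / 0.24880 ≈ 3.2493
Ratio ≈ 3.25:1


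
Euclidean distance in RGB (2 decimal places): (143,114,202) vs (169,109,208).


d = √[(R₁-R₂)² + (G₁-G₂)² + (B₁-B₂)²]
d = √[(143-169)² + (114-109)² + (202-208)²]
d = √[676 + 25 + 36]
d = √737
d ≈ 27.15


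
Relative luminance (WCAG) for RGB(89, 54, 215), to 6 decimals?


Linearize each channel (sRGB transfer function): c = v/255; c_lin = c/12.92 if c ≤ 0.04045, else ((c+0.055)/1.055)^2.4
  R: 89/255 ≈ 0.349020 > 0.04045 → ((0.349020+0.055)/1.055)^2.4 ≈ 0.099899
  G: 54/255 ≈ 0.211765 > 0.04045 → ((0.211765+0.055)/1.055)^2.4 ≈ 0.036889
  B: 215/255 ≈ 0.843137 > 0.04045 → ((0.843137+0.055)/1.055)^2.4 ≈ 0.679542
R_lin = 0.099899, G_lin = 0.036889, B_lin = 0.679542
L = 0.2126×R + 0.7152×G + 0.0722×B
L = 0.2126×0.099899 + 0.7152×0.036889 + 0.0722×0.679542
L ≈ 0.096685


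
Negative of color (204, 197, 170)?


Invert: (255-R, 255-G, 255-B)
R: 255-204 = 51
G: 255-197 = 58
B: 255-170 = 85
= RGB(51, 58, 85)


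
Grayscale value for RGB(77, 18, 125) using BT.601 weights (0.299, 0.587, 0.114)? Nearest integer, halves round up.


Gray = 0.299×R + 0.587×G + 0.114×B
Gray = 0.299×77 + 0.587×18 + 0.114×125
Gray = 23.023 + 10.566 + 14.250
Gray = 47.839 → round half up → 48
Gray = 48


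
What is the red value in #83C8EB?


Color: #83C8EB
R = 83 = 131
G = C8 = 200
B = EB = 235
Red = 131


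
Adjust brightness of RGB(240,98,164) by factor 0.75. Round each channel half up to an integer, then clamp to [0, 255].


Multiply each channel by 0.75, round half up, clamp to [0, 255]
R: 240×0.75 = 180
G: 98×0.75 = 73.5 → round → 74
B: 164×0.75 = 123
= RGB(180, 74, 123)


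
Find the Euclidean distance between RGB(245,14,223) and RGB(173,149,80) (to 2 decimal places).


d = √[(R₁-R₂)² + (G₁-G₂)² + (B₁-B₂)²]
d = √[(245-173)² + (14-149)² + (223-80)²]
d = √[5184 + 18225 + 20449]
d = √43858
d ≈ 209.42


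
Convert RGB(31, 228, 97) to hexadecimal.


R = 31 → 1F (hex)
G = 228 → E4 (hex)
B = 97 → 61 (hex)
Hex = #1FE461


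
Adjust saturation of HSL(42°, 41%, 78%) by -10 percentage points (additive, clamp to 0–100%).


Original S = 41%
Adjustment = -10 percentage points
New S = 41 + (-10) = 31
Clamp to [0, 100] → 31
= HSL(42°, 31%, 78%)


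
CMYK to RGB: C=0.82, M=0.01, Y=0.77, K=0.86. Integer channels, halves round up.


R = 255 × (1-C) × (1-K) = 255 × 0.18 × 0.14 = 6.426 → 6
G = 255 × (1-M) × (1-K) = 255 × 0.99 × 0.14 = 35.343 → 35
B = 255 × (1-Y) × (1-K) = 255 × 0.23 × 0.14 = 8.211 → 8
= RGB(6, 35, 8)


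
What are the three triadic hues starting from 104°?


Triadic: equally spaced at 120° intervals
H1 = 104°
H2 = (104 + 120) mod 360 = 224°
H3 = (104 + 240) mod 360 = 344°
Triadic = 104°, 224°, 344°


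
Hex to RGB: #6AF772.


6A → 106 (R)
F7 → 247 (G)
72 → 114 (B)
= RGB(106, 247, 114)


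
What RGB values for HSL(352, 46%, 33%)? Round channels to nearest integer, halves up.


H=352°, S=0.46, L=0.33
C = (1-|2L-1|)×S = (1-|-0.34|)×0.46 = 0.3036
H' = H/60 = 352/60 ≈ 5.8667; X = C×(1-|H' mod 2 - 1|) = 0.04048
m = L - C/2 = 0.33 - 0.1518 = 0.1782
Sector ⌊H'⌋ = 5 → (R',G',B') = (0.3036, 0.0, 0.04048)
RGB = ((R'+m)×255, (G'+m)×255, (B'+m)×255) = (122.859, 45.441, 55.7634)
Round half up → RGB(123, 45, 56)


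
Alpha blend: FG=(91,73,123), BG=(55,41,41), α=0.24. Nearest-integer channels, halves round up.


C = α×F + (1-α)×B, with 1-α = 0.76
R: 0.24×91 + 0.76×55 = 21.84 + 41.80 = 63.64 → 64
G: 0.24×73 + 0.76×41 = 17.52 + 31.16 = 48.68 → 49
B: 0.24×123 + 0.76×41 = 29.52 + 31.16 = 60.68 → 61
= RGB(64, 49, 61)


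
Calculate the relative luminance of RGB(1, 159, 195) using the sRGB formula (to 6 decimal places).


Linearize each channel (sRGB transfer function): c = v/255; c_lin = c/12.92 if c ≤ 0.04045, else ((c+0.055)/1.055)^2.4
  R: 1/255 ≈ 0.003922 ≤ 0.04045 → 0.003922/12.92 ≈ 0.000304
  G: 159/255 ≈ 0.623529 > 0.04045 → ((0.623529+0.055)/1.055)^2.4 ≈ 0.346704
  B: 195/255 ≈ 0.764706 > 0.04045 → ((0.764706+0.055)/1.055)^2.4 ≈ 0.545724
R_lin = 0.000304, G_lin = 0.346704, B_lin = 0.545724
L = 0.2126×R + 0.7152×G + 0.0722×B
L = 0.2126×0.000304 + 0.7152×0.346704 + 0.0722×0.545724
L ≈ 0.287429


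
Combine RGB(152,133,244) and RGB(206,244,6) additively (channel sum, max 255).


Additive: each channel = min(255, C₁+C₂)
R: 152+206 = 358 → 255
G: 133+244 = 377 → 255
B: 244+6 = 250 → 250
= RGB(255, 255, 250)


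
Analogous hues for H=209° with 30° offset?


Base hue: 209°
Left analog: (209 - 30) mod 360 = 179°
Right analog: (209 + 30) mod 360 = 239°
Analogous hues = 179° and 239°


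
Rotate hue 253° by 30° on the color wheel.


New hue = (H + rotation) mod 360
New hue = (253 + 30) mod 360
= 283 mod 360
= 283°


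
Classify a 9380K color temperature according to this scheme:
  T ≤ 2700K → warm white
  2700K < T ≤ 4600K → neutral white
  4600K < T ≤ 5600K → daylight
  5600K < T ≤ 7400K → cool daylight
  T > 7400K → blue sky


Temperature: 9380K
9380K > 7400K → blue sky
Classification: blue sky


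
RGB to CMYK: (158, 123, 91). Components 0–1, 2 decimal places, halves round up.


R'=158/255≈0.6196, G'=123/255≈0.4824, B'=91/255≈0.3569
K = 1 - max(R',G',B') = 1 - 158/255 = 97/255 = 0.38039… → 0.38
(1-R'-K)/(1-K) simplifies to (max-R)/max with max = 158:
C = (158-158)/158 = 0/158 = 0 → 0.00
M = (158-123)/158 = 35/158 = 0.22151… → 0.22
Y = (158-91)/158 = 67/158 = 0.42405… → 0.42
= CMYK(0.00, 0.22, 0.42, 0.38)


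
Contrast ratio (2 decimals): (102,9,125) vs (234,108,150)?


Linearize each sRGB channel c=v/255: c/12.92 if c ≤ 0.04045 else ((c+0.055)/1.055)^2.4
L = 0.2126×R_lin + 0.7152×G_lin + 0.0722×B_lin
Color 1 (102,9,125):
  R=102: 102/255≈0.4000 > 0.04045 → ((0.4000+0.055)/1.055)^2.4 ≈ 0.13287
  G=9: 9/255≈0.0353 ≤ 0.04045 → 0.0353/12.92 ≈ 0.00273
  B=125: 125/255≈0.4902 > 0.04045 → ((0.4902+0.055)/1.055)^2.4 ≈ 0.20508
  L1 = 0.2126×0.13287 + 0.7152×0.00273 + 0.0722×0.20508 ≈ 0.04501
Color 2 (234,108,150):
  R=234: 234/255≈0.9176 > 0.04045 → ((0.9176+0.055)/1.055)^2.4 ≈ 0.82279
  G=108: 108/255≈0.4235 > 0.04045 → ((0.4235+0.055)/1.055)^2.4 ≈ 0.14996
  B=150: 150/255≈0.5882 > 0.04045 → ((0.5882+0.055)/1.055)^2.4 ≈ 0.30499
  L2 = 0.2126×0.82279 + 0.7152×0.14996 + 0.0722×0.30499 ≈ 0.30420
Lighter = 0.30420, Darker = 0.04501
Ratio = (L_lighter + 0.05) / (L_darker + 0.05)
Ratio = (0.30420 + 0.05) / (0.04501 + 0.05) = 0.35420 / 0.09501 ≈ 3.7281
Ratio ≈ 3.73:1


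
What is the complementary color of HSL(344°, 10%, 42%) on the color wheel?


Complement = opposite side of color wheel = hue + 180°
H' = (344 + 180) mod 360 = 164°
S and L unchanged.
= HSL(164°, 10%, 42%)


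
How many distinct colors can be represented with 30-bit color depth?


Colors = 2^bits = 2^30
= 1,073,741,824 colors


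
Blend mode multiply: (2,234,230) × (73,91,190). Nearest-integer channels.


Multiply: C = A×B/255, rounded to nearest integer
R: 2×73/255 = 146/255 ≈ 0.573 → 1
G: 234×91/255 = 21294/255 ≈ 83.506 → 84
B: 230×190/255 = 43700/255 ≈ 171.373 → 171
= RGB(1, 84, 171)


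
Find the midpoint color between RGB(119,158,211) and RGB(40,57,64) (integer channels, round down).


Midpoint: each channel = ⌊(C₁+C₂)/2⌋
R: ⌊(119+40)/2⌋ = 79
G: ⌊(158+57)/2⌋ = 107
B: ⌊(211+64)/2⌋ = 137
= RGB(79, 107, 137)


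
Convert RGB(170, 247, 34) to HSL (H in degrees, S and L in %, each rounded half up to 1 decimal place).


Normalize: R'=170/255≈0.6667, G'=247/255≈0.9686, B'=34/255≈0.1333
Max=247/255, Min=34/255, Δ=Max-Min=213/255
L = (Max+Min)/2 = (247+34)/510 = 281/510 = 0.55098… → L = 55.1%
L > 0.5 → S = Δ/(2-Max-Min) = 213/(510-247-34) = 213/229 = 0.93013… → S = 93.0%
(the 1/255 factors cancel in S and H, so raw channel differences can be used)
Max is G' → H = 60 × ((B-R)/Δ + 2) = 60 × ((34-170)/213 + 2)
  -136/213 + 2 = -0.6384… + 2 = 1.3615…
  H = 60 × 1.3615… = 81.690…° → H = 81.7°
= HSL(81.7°, 93.0%, 55.1%)


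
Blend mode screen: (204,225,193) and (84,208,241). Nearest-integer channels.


Screen: C = 255 - (255-A)×(255-B)/255, rounded to nearest integer
R: 255 - (255-204)×(255-84)/255 = 255 - 8721/255 ≈ 255 - 34.200 = 220.800 → 221
G: 255 - (255-225)×(255-208)/255 = 255 - 1410/255 ≈ 255 - 5.529 = 249.471 → 249
B: 255 - (255-193)×(255-241)/255 = 255 - 868/255 ≈ 255 - 3.404 = 251.596 → 252
= RGB(221, 249, 252)


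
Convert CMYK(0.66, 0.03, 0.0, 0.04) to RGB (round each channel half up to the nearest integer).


R = 255 × (1-C) × (1-K) = 255 × 0.34 × 0.96 = 83.232 → 83
G = 255 × (1-M) × (1-K) = 255 × 0.97 × 0.96 = 237.456 → 237
B = 255 × (1-Y) × (1-K) = 255 × 1.00 × 0.96 = 244.8 → 245
= RGB(83, 237, 245)


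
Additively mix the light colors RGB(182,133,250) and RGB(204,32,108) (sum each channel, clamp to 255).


Additive: each channel = min(255, C₁+C₂)
R: 182+204 = 386 → 255
G: 133+32 = 165 → 165
B: 250+108 = 358 → 255
= RGB(255, 165, 255)


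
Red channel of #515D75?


Color: #515D75
R = 51 = 81
G = 5D = 93
B = 75 = 117
Red = 81


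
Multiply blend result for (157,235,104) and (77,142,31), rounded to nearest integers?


Multiply: C = A×B/255, rounded to nearest integer
R: 157×77/255 = 12089/255 ≈ 47.408 → 47
G: 235×142/255 = 33370/255 ≈ 130.863 → 131
B: 104×31/255 = 3224/255 ≈ 12.643 → 13
= RGB(47, 131, 13)


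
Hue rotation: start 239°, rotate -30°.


New hue = (H + rotation) mod 360
New hue = (239 -30) mod 360
= 209 mod 360
= 209°


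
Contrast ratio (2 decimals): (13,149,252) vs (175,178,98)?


Linearize each sRGB channel c=v/255: c/12.92 if c ≤ 0.04045 else ((c+0.055)/1.055)^2.4
L = 0.2126×R_lin + 0.7152×G_lin + 0.0722×B_lin
Color 1 (13,149,252):
  R=13: 13/255≈0.0510 > 0.04045 → ((0.0510+0.055)/1.055)^2.4 ≈ 0.00402
  G=149: 149/255≈0.5843 > 0.04045 → ((0.5843+0.055)/1.055)^2.4 ≈ 0.30054
  B=252: 252/255≈0.9882 > 0.04045 → ((0.9882+0.055)/1.055)^2.4 ≈ 0.97345
  L1 = 0.2126×0.00402 + 0.7152×0.30054 + 0.0722×0.97345 ≈ 0.28609
Color 2 (175,178,98):
  R=175: 175/255≈0.6863 > 0.04045 → ((0.6863+0.055)/1.055)^2.4 ≈ 0.42869
  G=178: 178/255≈0.6980 > 0.04045 → ((0.6980+0.055)/1.055)^2.4 ≈ 0.44520
  B=98: 98/255≈0.3843 > 0.04045 → ((0.3843+0.055)/1.055)^2.4 ≈ 0.12214
  L2 = 0.2126×0.42869 + 0.7152×0.44520 + 0.0722×0.12214 ≈ 0.41837
Lighter = 0.41837, Darker = 0.28609
Ratio = (L_lighter + 0.05) / (L_darker + 0.05)
Ratio = (0.41837 + 0.05) / (0.28609 + 0.05) = 0.46837 / 0.33609 ≈ 1.3936
Ratio ≈ 1.39:1


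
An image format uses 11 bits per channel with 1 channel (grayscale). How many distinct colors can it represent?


Total bits = 11 bits/channel × 1 channels = 11 bits
Distinct colors = 2^11
= 2,048 colors


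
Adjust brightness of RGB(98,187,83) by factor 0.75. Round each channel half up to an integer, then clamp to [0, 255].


Multiply each channel by 0.75, round half up, clamp to [0, 255]
R: 98×0.75 = 73.5 → round → 74
G: 187×0.75 = 140.25 → round → 140
B: 83×0.75 = 62.25 → round → 62
= RGB(74, 140, 62)


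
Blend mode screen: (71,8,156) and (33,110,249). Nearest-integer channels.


Screen: C = 255 - (255-A)×(255-B)/255, rounded to nearest integer
R: 255 - (255-71)×(255-33)/255 = 255 - 40848/255 ≈ 255 - 160.188 = 94.812 → 95
G: 255 - (255-8)×(255-110)/255 = 255 - 35815/255 ≈ 255 - 140.451 = 114.549 → 115
B: 255 - (255-156)×(255-249)/255 = 255 - 594/255 ≈ 255 - 2.329 = 252.671 → 253
= RGB(95, 115, 253)


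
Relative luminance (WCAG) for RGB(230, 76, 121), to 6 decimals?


Linearize each channel (sRGB transfer function): c = v/255; c_lin = c/12.92 if c ≤ 0.04045, else ((c+0.055)/1.055)^2.4
  R: 230/255 ≈ 0.901961 > 0.04045 → ((0.901961+0.055)/1.055)^2.4 ≈ 0.791298
  G: 76/255 ≈ 0.298039 > 0.04045 → ((0.298039+0.055)/1.055)^2.4 ≈ 0.072272
  B: 121/255 ≈ 0.474510 > 0.04045 → ((0.474510+0.055)/1.055)^2.4 ≈ 0.191202
R_lin = 0.791298, G_lin = 0.072272, B_lin = 0.191202
L = 0.2126×R + 0.7152×G + 0.0722×B
L = 0.2126×0.791298 + 0.7152×0.072272 + 0.0722×0.191202
L ≈ 0.233724


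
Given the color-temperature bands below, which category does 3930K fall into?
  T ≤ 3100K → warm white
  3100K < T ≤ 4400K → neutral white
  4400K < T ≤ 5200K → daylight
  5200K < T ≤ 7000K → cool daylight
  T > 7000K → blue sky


Temperature: 3930K
3100K < 3930K ≤ 4400K → neutral white
Classification: neutral white


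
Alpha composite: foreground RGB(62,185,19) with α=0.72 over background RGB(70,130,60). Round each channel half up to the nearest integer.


C = α×F + (1-α)×B, with 1-α = 0.28
R: 0.72×62 + 0.28×70 = 44.64 + 19.60 = 64.24 → 64
G: 0.72×185 + 0.28×130 = 133.20 + 36.40 = 169.60 → 170
B: 0.72×19 + 0.28×60 = 13.68 + 16.80 = 30.48 → 30
= RGB(64, 170, 30)


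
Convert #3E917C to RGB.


3E → 62 (R)
91 → 145 (G)
7C → 124 (B)
= RGB(62, 145, 124)


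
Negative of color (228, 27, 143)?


Invert: (255-R, 255-G, 255-B)
R: 255-228 = 27
G: 255-27 = 228
B: 255-143 = 112
= RGB(27, 228, 112)


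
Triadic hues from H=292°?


Triadic: equally spaced at 120° intervals
H1 = 292°
H2 = (292 + 120) mod 360 = 52°
H3 = (292 + 240) mod 360 = 172°
Triadic = 292°, 52°, 172°


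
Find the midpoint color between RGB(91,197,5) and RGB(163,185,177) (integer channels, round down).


Midpoint: each channel = ⌊(C₁+C₂)/2⌋
R: ⌊(91+163)/2⌋ = 127
G: ⌊(197+185)/2⌋ = 191
B: ⌊(5+177)/2⌋ = 91
= RGB(127, 191, 91)


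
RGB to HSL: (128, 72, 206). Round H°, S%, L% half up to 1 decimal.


Normalize: R'=128/255≈0.5020, G'=72/255≈0.2824, B'=206/255≈0.8078
Max=206/255, Min=72/255, Δ=Max-Min=134/255
L = (Max+Min)/2 = (206+72)/510 = 278/510 = 0.54509… → L = 54.5%
L > 0.5 → S = Δ/(2-Max-Min) = 134/(510-206-72) = 134/232 = 0.57758… → S = 57.8%
(the 1/255 factors cancel in S and H, so raw channel differences can be used)
Max is B' → H = 60 × ((R-G)/Δ + 4) = 60 × ((128-72)/134 + 4)
  56/134 + 4 = 0.4179… + 4 = 4.4179…
  H = 60 × 4.4179… = 265.074…° → H = 265.1°
= HSL(265.1°, 57.8%, 54.5%)


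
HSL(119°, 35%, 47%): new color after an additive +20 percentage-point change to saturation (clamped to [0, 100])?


Original S = 35%
Adjustment = +20 percentage points
New S = 35 + (20) = 55
Clamp to [0, 100] → 55
= HSL(119°, 55%, 47%)


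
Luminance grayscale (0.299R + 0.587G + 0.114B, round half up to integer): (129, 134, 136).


Gray = 0.299×R + 0.587×G + 0.114×B
Gray = 0.299×129 + 0.587×134 + 0.114×136
Gray = 38.571 + 78.658 + 15.504
Gray = 132.733 → round half up → 133
Gray = 133


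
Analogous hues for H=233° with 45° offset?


Base hue: 233°
Left analog: (233 - 45) mod 360 = 188°
Right analog: (233 + 45) mod 360 = 278°
Analogous hues = 188° and 278°


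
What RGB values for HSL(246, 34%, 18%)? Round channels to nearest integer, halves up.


H=246°, S=0.34, L=0.18
C = (1-|2L-1|)×S = (1-|-0.64|)×0.34 = 0.1224
H' = H/60 = 246/60 ≈ 4.1000; X = C×(1-|H' mod 2 - 1|) = 0.01224
m = L - C/2 = 0.18 - 0.0612 = 0.1188
Sector ⌊H'⌋ = 4 → (R',G',B') = (0.01224, 0.0, 0.1224)
RGB = ((R'+m)×255, (G'+m)×255, (B'+m)×255) = (33.4152, 30.294, 61.506)
Round half up → RGB(33, 30, 62)


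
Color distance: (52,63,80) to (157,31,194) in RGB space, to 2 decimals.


d = √[(R₁-R₂)² + (G₁-G₂)² + (B₁-B₂)²]
d = √[(52-157)² + (63-31)² + (80-194)²]
d = √[11025 + 1024 + 12996]
d = √25045
d ≈ 158.26


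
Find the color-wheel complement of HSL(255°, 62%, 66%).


Complement = opposite side of color wheel = hue + 180°
H' = (255 + 180) mod 360 = 75°
S and L unchanged.
= HSL(75°, 62%, 66%)


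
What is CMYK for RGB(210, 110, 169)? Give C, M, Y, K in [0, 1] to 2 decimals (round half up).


R'=210/255≈0.8235, G'=110/255≈0.4314, B'=169/255≈0.6627
K = 1 - max(R',G',B') = 1 - 210/255 = 45/255 = 0.17647… → 0.18
(1-R'-K)/(1-K) simplifies to (max-R)/max with max = 210:
C = (210-210)/210 = 0/210 = 0 → 0.00
M = (210-110)/210 = 100/210 = 0.47619… → 0.48
Y = (210-169)/210 = 41/210 = 0.19523… → 0.20
= CMYK(0.00, 0.48, 0.20, 0.18)


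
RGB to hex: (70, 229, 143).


R = 70 → 46 (hex)
G = 229 → E5 (hex)
B = 143 → 8F (hex)
Hex = #46E58F


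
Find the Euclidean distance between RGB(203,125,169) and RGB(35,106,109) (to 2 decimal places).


d = √[(R₁-R₂)² + (G₁-G₂)² + (B₁-B₂)²]
d = √[(203-35)² + (125-106)² + (169-109)²]
d = √[28224 + 361 + 3600]
d = √32185
d ≈ 179.40


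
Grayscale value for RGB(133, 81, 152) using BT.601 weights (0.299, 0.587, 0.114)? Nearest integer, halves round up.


Gray = 0.299×R + 0.587×G + 0.114×B
Gray = 0.299×133 + 0.587×81 + 0.114×152
Gray = 39.767 + 47.547 + 17.328
Gray = 104.642 → round half up → 105
Gray = 105


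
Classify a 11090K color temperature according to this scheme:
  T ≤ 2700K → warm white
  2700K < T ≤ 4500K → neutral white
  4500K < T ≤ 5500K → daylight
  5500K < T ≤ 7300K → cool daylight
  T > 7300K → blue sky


Temperature: 11090K
11090K > 7300K → blue sky
Classification: blue sky


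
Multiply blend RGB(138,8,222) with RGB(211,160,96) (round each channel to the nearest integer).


Multiply: C = A×B/255, rounded to nearest integer
R: 138×211/255 = 29118/255 ≈ 114.188 → 114
G: 8×160/255 = 1280/255 ≈ 5.020 → 5
B: 222×96/255 = 21312/255 ≈ 83.576 → 84
= RGB(114, 5, 84)


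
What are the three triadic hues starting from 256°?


Triadic: equally spaced at 120° intervals
H1 = 256°
H2 = (256 + 120) mod 360 = 16°
H3 = (256 + 240) mod 360 = 136°
Triadic = 256°, 16°, 136°


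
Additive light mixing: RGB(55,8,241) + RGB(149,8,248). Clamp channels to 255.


Additive: each channel = min(255, C₁+C₂)
R: 55+149 = 204 → 204
G: 8+8 = 16 → 16
B: 241+248 = 489 → 255
= RGB(204, 16, 255)


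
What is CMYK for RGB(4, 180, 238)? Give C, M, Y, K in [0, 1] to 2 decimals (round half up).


R'=4/255≈0.0157, G'=180/255≈0.7059, B'=238/255≈0.9333
K = 1 - max(R',G',B') = 1 - 238/255 = 17/255 = 0.06666… → 0.07
(1-R'-K)/(1-K) simplifies to (max-R)/max with max = 238:
C = (238-4)/238 = 234/238 = 0.98319… → 0.98
M = (238-180)/238 = 58/238 = 0.24369… → 0.24
Y = (238-238)/238 = 0/238 = 0 → 0.00
= CMYK(0.98, 0.24, 0.00, 0.07)


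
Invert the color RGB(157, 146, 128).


Invert: (255-R, 255-G, 255-B)
R: 255-157 = 98
G: 255-146 = 109
B: 255-128 = 127
= RGB(98, 109, 127)


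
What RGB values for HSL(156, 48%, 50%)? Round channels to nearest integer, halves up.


H=156°, S=0.48, L=0.50
C = (1-|2L-1|)×S = (1-|0.00|)×0.48 = 0.48
H' = H/60 = 156/60 ≈ 2.6000; X = C×(1-|H' mod 2 - 1|) = 0.288
m = L - C/2 = 0.50 - 0.24 = 0.26
Sector ⌊H'⌋ = 2 → (R',G',B') = (0.0, 0.48, 0.288)
RGB = ((R'+m)×255, (G'+m)×255, (B'+m)×255) = (66.3, 188.7, 139.74)
Round half up → RGB(66, 189, 140)


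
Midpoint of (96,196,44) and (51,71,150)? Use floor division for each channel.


Midpoint: each channel = ⌊(C₁+C₂)/2⌋
R: ⌊(96+51)/2⌋ = 73
G: ⌊(196+71)/2⌋ = 133
B: ⌊(44+150)/2⌋ = 97
= RGB(73, 133, 97)


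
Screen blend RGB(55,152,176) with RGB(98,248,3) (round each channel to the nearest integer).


Screen: C = 255 - (255-A)×(255-B)/255, rounded to nearest integer
R: 255 - (255-55)×(255-98)/255 = 255 - 31400/255 ≈ 255 - 123.137 = 131.863 → 132
G: 255 - (255-152)×(255-248)/255 = 255 - 721/255 ≈ 255 - 2.827 = 252.173 → 252
B: 255 - (255-176)×(255-3)/255 = 255 - 19908/255 ≈ 255 - 78.071 = 176.929 → 177
= RGB(132, 252, 177)


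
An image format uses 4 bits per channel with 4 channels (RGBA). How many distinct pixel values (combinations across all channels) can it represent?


Total bits = 4 bits/channel × 4 channels = 16 bits
Distinct pixel values = 2^16
= 65,536 pixel values


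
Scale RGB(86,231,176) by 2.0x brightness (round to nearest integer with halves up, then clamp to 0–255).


Multiply each channel by 2.0, round half up, clamp to [0, 255]
R: 86×2.0 = 172
G: 231×2.0 = 462 → clamp → 255
B: 176×2.0 = 352 → clamp → 255
= RGB(172, 255, 255)


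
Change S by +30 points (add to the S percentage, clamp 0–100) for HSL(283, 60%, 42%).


Original S = 60%
Adjustment = +30 percentage points
New S = 60 + (30) = 90
Clamp to [0, 100] → 90
= HSL(283°, 90%, 42%)


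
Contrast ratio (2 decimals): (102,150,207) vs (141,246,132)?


Linearize each sRGB channel c=v/255: c/12.92 if c ≤ 0.04045 else ((c+0.055)/1.055)^2.4
L = 0.2126×R_lin + 0.7152×G_lin + 0.0722×B_lin
Color 1 (102,150,207):
  R=102: 102/255≈0.4000 > 0.04045 → ((0.4000+0.055)/1.055)^2.4 ≈ 0.13287
  G=150: 150/255≈0.5882 > 0.04045 → ((0.5882+0.055)/1.055)^2.4 ≈ 0.30499
  B=207: 207/255≈0.8118 > 0.04045 → ((0.8118+0.055)/1.055)^2.4 ≈ 0.62396
  L1 = 0.2126×0.13287 + 0.7152×0.30499 + 0.0722×0.62396 ≈ 0.29142
Color 2 (141,246,132):
  R=141: 141/255≈0.5529 > 0.04045 → ((0.5529+0.055)/1.055)^2.4 ≈ 0.26636
  G=246: 246/255≈0.9647 > 0.04045 → ((0.9647+0.055)/1.055)^2.4 ≈ 0.92158
  B=132: 132/255≈0.5176 > 0.04045 → ((0.5176+0.055)/1.055)^2.4 ≈ 0.23074
  L2 = 0.2126×0.26636 + 0.7152×0.92158 + 0.0722×0.23074 ≈ 0.73240
Lighter = 0.73240, Darker = 0.29142
Ratio = (L_lighter + 0.05) / (L_darker + 0.05)
Ratio = (0.73240 + 0.05) / (0.29142 + 0.05) = 0.78240 / 0.34142 ≈ 2.2916
Ratio ≈ 2.29:1


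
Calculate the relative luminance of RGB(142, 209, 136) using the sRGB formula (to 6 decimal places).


Linearize each channel (sRGB transfer function): c = v/255; c_lin = c/12.92 if c ≤ 0.04045, else ((c+0.055)/1.055)^2.4
  R: 142/255 ≈ 0.556863 > 0.04045 → ((0.556863+0.055)/1.055)^2.4 ≈ 0.270498
  G: 209/255 ≈ 0.819608 > 0.04045 → ((0.819608+0.055)/1.055)^2.4 ≈ 0.637597
  B: 136/255 ≈ 0.533333 > 0.04045 → ((0.533333+0.055)/1.055)^2.4 ≈ 0.246201
R_lin = 0.270498, G_lin = 0.637597, B_lin = 0.246201
L = 0.2126×R + 0.7152×G + 0.0722×B
L = 0.2126×0.270498 + 0.7152×0.637597 + 0.0722×0.246201
L ≈ 0.531293


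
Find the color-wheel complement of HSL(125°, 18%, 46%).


Complement = opposite side of color wheel = hue + 180°
H' = (125 + 180) mod 360 = 305°
S and L unchanged.
= HSL(305°, 18%, 46%)


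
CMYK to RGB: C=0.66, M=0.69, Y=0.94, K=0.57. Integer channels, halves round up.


R = 255 × (1-C) × (1-K) = 255 × 0.34 × 0.43 = 37.281 → 37
G = 255 × (1-M) × (1-K) = 255 × 0.31 × 0.43 = 33.9915 → 34
B = 255 × (1-Y) × (1-K) = 255 × 0.06 × 0.43 = 6.579 → 7
= RGB(37, 34, 7)


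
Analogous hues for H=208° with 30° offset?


Base hue: 208°
Left analog: (208 - 30) mod 360 = 178°
Right analog: (208 + 30) mod 360 = 238°
Analogous hues = 178° and 238°


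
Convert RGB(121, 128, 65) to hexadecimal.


R = 121 → 79 (hex)
G = 128 → 80 (hex)
B = 65 → 41 (hex)
Hex = #798041


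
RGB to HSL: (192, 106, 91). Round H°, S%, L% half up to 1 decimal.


Normalize: R'=192/255≈0.7529, G'=106/255≈0.4157, B'=91/255≈0.3569
Max=192/255, Min=91/255, Δ=Max-Min=101/255
L = (Max+Min)/2 = (192+91)/510 = 283/510 = 0.55490… → L = 55.5%
L > 0.5 → S = Δ/(2-Max-Min) = 101/(510-192-91) = 101/227 = 0.44493… → S = 44.5%
(the 1/255 factors cancel in S and H, so raw channel differences can be used)
Max is R' → H = 60 × (((G-B)/Δ) mod 6) = 60 × (((106-91)/101) mod 6)
  15/101 = 0.1485…
  H = 60 × 0.1485… = 8.910…° → H = 8.9°
= HSL(8.9°, 44.5%, 55.5%)


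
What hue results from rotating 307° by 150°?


New hue = (H + rotation) mod 360
New hue = (307 + 150) mod 360
= 457 mod 360
= 97°


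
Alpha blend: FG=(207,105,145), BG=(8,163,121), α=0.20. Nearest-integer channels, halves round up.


C = α×F + (1-α)×B, with 1-α = 0.80
R: 0.20×207 + 0.80×8 = 41.40 + 6.40 = 47.80 → 48
G: 0.20×105 + 0.80×163 = 21.00 + 130.40 = 151.40 → 151
B: 0.20×145 + 0.80×121 = 29.00 + 96.80 = 125.80 → 126
= RGB(48, 151, 126)


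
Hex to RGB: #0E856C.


0E → 14 (R)
85 → 133 (G)
6C → 108 (B)
= RGB(14, 133, 108)


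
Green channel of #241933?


Color: #241933
R = 24 = 36
G = 19 = 25
B = 33 = 51
Green = 25


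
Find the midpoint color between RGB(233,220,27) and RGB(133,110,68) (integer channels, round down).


Midpoint: each channel = ⌊(C₁+C₂)/2⌋
R: ⌊(233+133)/2⌋ = 183
G: ⌊(220+110)/2⌋ = 165
B: ⌊(27+68)/2⌋ = 47
= RGB(183, 165, 47)


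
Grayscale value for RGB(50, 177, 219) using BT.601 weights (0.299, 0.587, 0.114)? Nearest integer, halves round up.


Gray = 0.299×R + 0.587×G + 0.114×B
Gray = 0.299×50 + 0.587×177 + 0.114×219
Gray = 14.950 + 103.899 + 24.966
Gray = 143.815 → round half up → 144
Gray = 144


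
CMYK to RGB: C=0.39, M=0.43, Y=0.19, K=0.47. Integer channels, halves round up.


R = 255 × (1-C) × (1-K) = 255 × 0.61 × 0.53 = 82.4415 → 82
G = 255 × (1-M) × (1-K) = 255 × 0.57 × 0.53 = 77.0355 → 77
B = 255 × (1-Y) × (1-K) = 255 × 0.81 × 0.53 = 109.4715 → 109
= RGB(82, 77, 109)


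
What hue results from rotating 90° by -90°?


New hue = (H + rotation) mod 360
New hue = (90 -90) mod 360
= 0 mod 360
= 0°


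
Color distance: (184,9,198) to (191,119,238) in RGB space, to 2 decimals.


d = √[(R₁-R₂)² + (G₁-G₂)² + (B₁-B₂)²]
d = √[(184-191)² + (9-119)² + (198-238)²]
d = √[49 + 12100 + 1600]
d = √13749
d ≈ 117.26


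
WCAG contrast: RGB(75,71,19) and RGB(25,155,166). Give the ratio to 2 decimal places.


Linearize each sRGB channel c=v/255: c/12.92 if c ≤ 0.04045 else ((c+0.055)/1.055)^2.4
L = 0.2126×R_lin + 0.7152×G_lin + 0.0722×B_lin
Color 1 (75,71,19):
  R=75: 75/255≈0.2941 > 0.04045 → ((0.2941+0.055)/1.055)^2.4 ≈ 0.07036
  G=71: 71/255≈0.2784 > 0.04045 → ((0.2784+0.055)/1.055)^2.4 ≈ 0.06301
  B=19: 19/255≈0.0745 > 0.04045 → ((0.0745+0.055)/1.055)^2.4 ≈ 0.00651
  L1 = 0.2126×0.07036 + 0.7152×0.06301 + 0.0722×0.00651 ≈ 0.06049
Color 2 (25,155,166):
  R=25: 25/255≈0.0980 > 0.04045 → ((0.0980+0.055)/1.055)^2.4 ≈ 0.00972
  G=155: 155/255≈0.6078 > 0.04045 → ((0.6078+0.055)/1.055)^2.4 ≈ 0.32778
  B=166: 166/255≈0.6510 > 0.04045 → ((0.6510+0.055)/1.055)^2.4 ≈ 0.38133
  L2 = 0.2126×0.00972 + 0.7152×0.32778 + 0.0722×0.38133 ≈ 0.26403
Lighter = 0.26403, Darker = 0.06049
Ratio = (L_lighter + 0.05) / (L_darker + 0.05)
Ratio = (0.26403 + 0.05) / (0.06049 + 0.05) = 0.31403 / 0.11049 ≈ 2.8420
Ratio ≈ 2.84:1


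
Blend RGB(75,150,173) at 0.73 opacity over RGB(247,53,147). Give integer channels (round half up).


C = α×F + (1-α)×B, with 1-α = 0.27
R: 0.73×75 + 0.27×247 = 54.75 + 66.69 = 121.44 → 121
G: 0.73×150 + 0.27×53 = 109.50 + 14.31 = 123.81 → 124
B: 0.73×173 + 0.27×147 = 126.29 + 39.69 = 165.98 → 166
= RGB(121, 124, 166)


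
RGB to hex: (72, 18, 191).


R = 72 → 48 (hex)
G = 18 → 12 (hex)
B = 191 → BF (hex)
Hex = #4812BF


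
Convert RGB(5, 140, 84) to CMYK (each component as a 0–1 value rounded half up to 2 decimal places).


R'=5/255≈0.0196, G'=140/255≈0.5490, B'=84/255≈0.3294
K = 1 - max(R',G',B') = 1 - 140/255 = 115/255 = 0.45098… → 0.45
(1-R'-K)/(1-K) simplifies to (max-R)/max with max = 140:
C = (140-5)/140 = 135/140 = 0.96428… → 0.96
M = (140-140)/140 = 0/140 = 0 → 0.00
Y = (140-84)/140 = 56/140 = 0.4 → 0.40
= CMYK(0.96, 0.00, 0.40, 0.45)


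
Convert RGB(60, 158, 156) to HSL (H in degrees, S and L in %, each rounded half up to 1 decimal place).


Normalize: R'=60/255≈0.2353, G'=158/255≈0.6196, B'=156/255≈0.6118
Max=158/255, Min=60/255, Δ=Max-Min=98/255
L = (Max+Min)/2 = (158+60)/510 = 218/510 = 0.42745… → L = 42.7%
L ≤ 0.5 → S = Δ/(Max+Min) = 98/(158+60) = 98/218 = 0.44954… → S = 45.0%
(the 1/255 factors cancel in S and H, so raw channel differences can be used)
Max is G' → H = 60 × ((B-R)/Δ + 2) = 60 × ((156-60)/98 + 2)
  96/98 + 2 = 0.9795… + 2 = 2.9795…
  H = 60 × 2.9795… = 178.775…° → H = 178.8°
= HSL(178.8°, 45.0%, 42.7%)


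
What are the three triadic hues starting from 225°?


Triadic: equally spaced at 120° intervals
H1 = 225°
H2 = (225 + 120) mod 360 = 345°
H3 = (225 + 240) mod 360 = 105°
Triadic = 225°, 345°, 105°


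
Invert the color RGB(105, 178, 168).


Invert: (255-R, 255-G, 255-B)
R: 255-105 = 150
G: 255-178 = 77
B: 255-168 = 87
= RGB(150, 77, 87)


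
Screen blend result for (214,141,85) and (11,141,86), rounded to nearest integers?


Screen: C = 255 - (255-A)×(255-B)/255, rounded to nearest integer
R: 255 - (255-214)×(255-11)/255 = 255 - 10004/255 ≈ 255 - 39.231 = 215.769 → 216
G: 255 - (255-141)×(255-141)/255 = 255 - 12996/255 ≈ 255 - 50.965 = 204.035 → 204
B: 255 - (255-85)×(255-86)/255 = 255 - 28730/255 ≈ 255 - 112.667 = 142.333 → 142
= RGB(216, 204, 142)
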